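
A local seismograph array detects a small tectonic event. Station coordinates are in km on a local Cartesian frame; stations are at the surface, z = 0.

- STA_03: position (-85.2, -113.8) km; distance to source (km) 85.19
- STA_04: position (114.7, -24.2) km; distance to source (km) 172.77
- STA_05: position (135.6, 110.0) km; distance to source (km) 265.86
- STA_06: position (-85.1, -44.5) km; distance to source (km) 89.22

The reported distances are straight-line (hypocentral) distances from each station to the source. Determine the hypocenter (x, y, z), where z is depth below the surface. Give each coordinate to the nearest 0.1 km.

Each station gives a sphere (x−x_i)² + (y−y_i)² + z² = d_i² (stations at z=0).
Subtracting the STA_03 sphere from STA_04 and STA_05: z² cancels, leaving linear equations in x and y:
399.8 x + 179.2 y = -29059.89
441.6 x + 447.6 y = -53146.32
Solving: x ≈ -34.898, y ≈ -84.306 km (keep extra digits for the depth step; rounded: -34.9, -84.3).
Then from the STA_03 sphere: z² = 85.19² − (x + 85.2)² − (y + 113.8)² with x = -34.898, y = -84.306, so z ≈ 62.106 ≈ 62.1 km.
Check against STA_06 (with the unrounded solution): distance 89.23 ≈ 89.22 km. ✓

x ≈ -34.9 km, y ≈ -84.3 km, depth ≈ 62.1 km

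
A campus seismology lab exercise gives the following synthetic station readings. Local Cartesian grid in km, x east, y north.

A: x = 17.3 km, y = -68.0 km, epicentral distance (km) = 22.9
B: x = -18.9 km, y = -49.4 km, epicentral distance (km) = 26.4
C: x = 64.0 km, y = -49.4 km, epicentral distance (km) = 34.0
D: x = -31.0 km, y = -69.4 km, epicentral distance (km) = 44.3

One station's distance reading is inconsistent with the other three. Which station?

Solve using three stations at a time. Using A, B, D (subtract circle equations pairwise → linear system) gives (x, y) ≈ (7.4, -47.3).
Distances from that point to each station vs reported:
  A: calculated 22.9 vs reported 22.9 → residual 0.0 km
  B: calculated 26.4 vs reported 26.4 → residual 0.0 km
  C: calculated 56.6 vs reported 34.0 → residual 22.6 km
  D: calculated 44.3 vs reported 44.3 → residual 0.0 km
A, B, D are mutually consistent (residuals ≈ 0); C is off by 22.6 km.

C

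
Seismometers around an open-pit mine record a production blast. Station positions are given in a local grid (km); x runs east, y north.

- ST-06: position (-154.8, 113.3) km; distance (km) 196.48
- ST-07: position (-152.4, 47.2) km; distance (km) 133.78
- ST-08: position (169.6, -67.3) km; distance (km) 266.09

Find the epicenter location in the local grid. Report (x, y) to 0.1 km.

Circle about each station: (x + 154.8)² + (y − 113.3)² = 196.48²; (x + 152.4)² + (y − 47.2)² = 133.78²; (x − 169.6)² + (y + 67.3)² = 266.09².
Subtracting the ST-06 equation from the ST-07 and ST-08 equations removes the quadratic terms:
4.8 x − 132.2 y = 9360.97
648.8 x − 361.2 y = -35705.98
Solving the 2×2 system: x ≈ -96.4, y ≈ -74.3 km.

-96.4 km east, -74.3 km north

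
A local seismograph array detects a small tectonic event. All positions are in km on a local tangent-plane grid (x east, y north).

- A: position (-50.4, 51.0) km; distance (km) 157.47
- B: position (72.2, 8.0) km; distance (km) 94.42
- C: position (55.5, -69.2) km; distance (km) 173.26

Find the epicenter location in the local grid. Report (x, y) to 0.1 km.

99.8 km east, 98.3 km north

Circle about each station: (x + 50.4)² + (y − 51.0)² = 157.47²; (x − 72.2)² + (y − 8.0)² = 94.42²; (x − 55.5)² + (y + 69.2)² = 173.26².
Subtracting the A equation from the B and C equations removes the quadratic terms:
245.2 x − 86.0 y = 16017.34
211.8 x − 240.4 y = -2494.50
Solving the 2×2 system: x ≈ 99.8, y ≈ 98.3 km.
Check against A (with the unrounded x, y): √((x + 50.4)²+(y − 51.0)²) = 157.48 ≈ 157.47 km. ✓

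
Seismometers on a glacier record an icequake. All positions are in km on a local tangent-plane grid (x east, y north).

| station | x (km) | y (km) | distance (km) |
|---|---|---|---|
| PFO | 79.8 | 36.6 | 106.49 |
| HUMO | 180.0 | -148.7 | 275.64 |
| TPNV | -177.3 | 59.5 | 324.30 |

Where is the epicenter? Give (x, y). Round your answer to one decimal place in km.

Circle about each station: (x − 79.8)² + (y − 36.6)² = 106.49²; (x − 180.0)² + (y + 148.7)² = 275.64²; (x + 177.3)² + (y − 59.5)² = 324.30².
Subtracting pairs of circle equations eliminates x²+y² and gives linear equations (the radical axes):
200.4 x − 370.6 y = -17833.20
-514.2 x + 45.8 y = -66562.43
Solving the 2×2 system: x ≈ 140.5, y ≈ 124.1 km.

140.5 km east, 124.1 km north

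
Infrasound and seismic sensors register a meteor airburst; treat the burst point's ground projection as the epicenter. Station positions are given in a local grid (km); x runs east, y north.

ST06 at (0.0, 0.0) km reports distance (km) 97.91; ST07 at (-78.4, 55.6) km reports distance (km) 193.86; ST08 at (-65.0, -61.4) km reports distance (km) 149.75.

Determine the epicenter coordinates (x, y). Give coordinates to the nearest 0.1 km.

Circle about each station: x² + y² = 97.91²; (x + 78.4)² + (y − 55.6)² = 193.86²; (x + 65.0)² + (y + 61.4)² = 149.75².
Subtracting the ST06 equation from the ST07 and ST08 equations removes the quadratic terms:
-156.8 x + 111.2 y = -18757.41
-130.0 x − 122.8 y = -4843.73
Solving the 2×2 system: x ≈ 84.3, y ≈ -49.8 km.

84.3 km east, -49.8 km north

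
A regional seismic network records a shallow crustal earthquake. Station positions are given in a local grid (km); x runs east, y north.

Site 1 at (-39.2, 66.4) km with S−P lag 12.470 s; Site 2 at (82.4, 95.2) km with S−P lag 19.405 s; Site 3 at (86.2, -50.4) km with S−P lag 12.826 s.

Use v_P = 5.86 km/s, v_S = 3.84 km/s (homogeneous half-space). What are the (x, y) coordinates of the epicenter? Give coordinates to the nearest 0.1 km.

(-55.1, -71.6)

Distance from S−P lag: d = Δt · v_P v_S / (v_P − v_S) = Δt · (5.86·3.84)/(5.86−3.84) ≈ 11.1398·Δt.
So d_Site 1 = 138.91, d_Site 2 = 216.17, d_Site 3 = 142.88 km.
Circle about each station: (x + 39.2)² + (y − 66.4)² = 138.91²; (x − 82.4)² + (y − 95.2)² = 216.17²; (x − 86.2)² + (y + 50.4)² = 142.88².
Subtracting pairs of circle equations eliminates x²+y² and gives linear equations (the radical axes):
243.2 x + 57.6 y = -17526.28
250.8 x − 233.6 y = 2906.29
Solving the 2×2 system: x ≈ -55.1, y ≈ -71.6 km.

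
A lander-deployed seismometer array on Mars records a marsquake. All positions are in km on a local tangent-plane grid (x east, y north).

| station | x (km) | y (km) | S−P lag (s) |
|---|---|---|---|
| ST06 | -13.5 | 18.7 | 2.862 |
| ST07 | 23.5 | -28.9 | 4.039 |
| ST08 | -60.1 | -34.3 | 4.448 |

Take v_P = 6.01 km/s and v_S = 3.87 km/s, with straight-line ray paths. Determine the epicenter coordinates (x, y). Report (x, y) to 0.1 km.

(-17.1, -12.2)

Distance from S−P lag: d = Δt · v_P v_S / (v_P − v_S) = Δt · (6.01·3.87)/(6.01−3.87) ≈ 10.8686·Δt.
So d_ST06 = 31.11, d_ST07 = 43.90, d_ST08 = 48.34 km.
Circle about each station: (x + 13.5)² + (y − 18.7)² = 31.11²; (x − 23.5)² + (y + 28.9)² = 43.90²; (x + 60.1)² + (y + 34.3)² = 48.34².
Subtracting the ST06 equation from the ST07 and ST08 equations removes the quadratic terms:
74.0 x − 95.2 y = -103.86
-93.2 x − 106.0 y = 2887.64
Solving the 2×2 system: x ≈ -17.1, y ≈ -12.2 km.
Check against ST06 (with the unrounded x, y): √((x + 13.5)²+(y − 18.7)²) = 31.11 ≈ 31.11 km. ✓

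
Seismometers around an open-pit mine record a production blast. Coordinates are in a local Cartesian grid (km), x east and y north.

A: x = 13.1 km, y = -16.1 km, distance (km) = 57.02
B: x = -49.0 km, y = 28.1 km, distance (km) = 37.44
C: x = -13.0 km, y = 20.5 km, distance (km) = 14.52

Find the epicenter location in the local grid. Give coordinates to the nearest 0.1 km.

Circle about each station: (x − 13.1)² + (y + 16.1)² = 57.02²; (x + 49.0)² + (y − 28.1)² = 37.44²; (x + 13.0)² + (y − 20.5)² = 14.52².
Subtracting the A equation from the B and C equations removes the quadratic terms:
-124.2 x + 88.4 y = 4609.32
-52.2 x + 73.2 y = 3198.88
Solving the 2×2 system: x ≈ -12.2, y ≈ 35.0 km.

x ≈ -12.2 km, y ≈ 35.0 km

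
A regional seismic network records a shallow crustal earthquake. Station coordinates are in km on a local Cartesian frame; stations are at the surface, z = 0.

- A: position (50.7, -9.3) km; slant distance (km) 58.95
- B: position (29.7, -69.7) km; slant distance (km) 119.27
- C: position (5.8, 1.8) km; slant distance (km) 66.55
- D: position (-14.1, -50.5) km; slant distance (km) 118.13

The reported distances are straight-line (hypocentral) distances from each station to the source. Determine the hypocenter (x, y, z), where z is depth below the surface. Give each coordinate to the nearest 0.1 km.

Each station gives a sphere (x−x_i)² + (y−y_i)² + z² = d_i² (stations at z=0).
Subtracting the A sphere from B and C: z² cancels, leaving linear equations in x and y:
-42.0 x − 120.8 y = -7667.03
-89.8 x + 22.2 y = -3573.90
Solving: x ≈ 51.097, y ≈ 45.703 km (keep extra digits for the depth step; rounded: 51.1, 45.7).
Then from the A sphere: z² = 58.95² − (x − 50.7)² − (y + 9.3)² with x = 51.097, y = 45.703, so z ≈ 21.204 ≈ 21.2 km.

x ≈ 51.1 km, y ≈ 45.7 km, depth ≈ 21.2 km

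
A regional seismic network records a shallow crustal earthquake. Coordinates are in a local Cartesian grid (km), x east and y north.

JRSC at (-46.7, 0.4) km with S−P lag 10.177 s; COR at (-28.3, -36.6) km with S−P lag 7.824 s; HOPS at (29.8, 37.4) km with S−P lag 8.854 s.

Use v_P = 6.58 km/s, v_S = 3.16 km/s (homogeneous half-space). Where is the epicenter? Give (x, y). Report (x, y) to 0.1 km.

(13.5, -13.9)

Distance from S−P lag: d = Δt · v_P v_S / (v_P − v_S) = Δt · (6.58·3.16)/(6.58−3.16) ≈ 6.0798·Δt.
So d_JRSC = 61.87, d_COR = 47.57, d_HOPS = 53.83 km.
Circle about each station: (x + 46.7)² + (y − 0.4)² = 61.87²; (x + 28.3)² + (y + 36.6)² = 47.57²; (x − 29.8)² + (y − 37.4)² = 53.83².
Subtracting pairs of circle equations eliminates x²+y² and gives linear equations (the radical axes):
36.8 x − 74.0 y = 1524.39
153.0 x + 74.0 y = 1035.98
Solving the 2×2 system: x ≈ 13.5, y ≈ -13.9 km.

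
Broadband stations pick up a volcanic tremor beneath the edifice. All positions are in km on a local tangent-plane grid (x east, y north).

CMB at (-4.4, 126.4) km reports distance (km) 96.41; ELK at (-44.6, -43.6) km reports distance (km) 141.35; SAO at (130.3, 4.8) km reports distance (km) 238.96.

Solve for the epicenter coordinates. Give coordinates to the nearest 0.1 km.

Circle about each station: (x + 4.4)² + (y − 126.4)² = 96.41²; (x + 44.6)² + (y + 43.6)² = 141.35²; (x − 130.3)² + (y − 4.8)² = 238.96².
Subtracting pairs of circle equations eliminates x²+y² and gives linear equations (the radical axes):
-80.4 x − 340.0 y = -22791.13
269.4 x − 243.2 y = -46802.18
Solving the 2×2 system: x ≈ -93.3, y ≈ 89.1 km.

x ≈ -93.3 km, y ≈ 89.1 km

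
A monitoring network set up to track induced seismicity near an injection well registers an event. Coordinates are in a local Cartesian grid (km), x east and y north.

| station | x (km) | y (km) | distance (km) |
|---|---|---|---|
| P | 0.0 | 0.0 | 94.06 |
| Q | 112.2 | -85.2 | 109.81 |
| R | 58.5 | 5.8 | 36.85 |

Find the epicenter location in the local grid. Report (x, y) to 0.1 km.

Circle about each station: x² + y² = 94.06²; (x − 112.2)² + (y + 85.2)² = 109.81²; (x − 58.5)² + (y − 5.8)² = 36.85².
Subtracting the P equation from the Q and R equations removes the quadratic terms:
224.4 x − 170.4 y = 16636.93
117.0 x + 11.6 y = 10945.25
Solving the 2×2 system: x ≈ 91.3, y ≈ 22.6 km.
Check against P (with the unrounded x, y): √(x²+y²) = 94.07 ≈ 94.06 km. ✓

x ≈ 91.3 km, y ≈ 22.6 km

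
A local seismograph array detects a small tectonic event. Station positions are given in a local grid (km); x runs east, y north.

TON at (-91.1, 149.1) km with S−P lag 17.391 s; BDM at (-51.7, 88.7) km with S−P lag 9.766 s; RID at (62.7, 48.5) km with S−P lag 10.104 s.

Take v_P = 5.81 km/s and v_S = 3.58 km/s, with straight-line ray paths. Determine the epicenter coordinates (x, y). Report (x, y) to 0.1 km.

Distance from S−P lag: d = Δt · v_P v_S / (v_P − v_S) = Δt · (5.81·3.58)/(5.81−3.58) ≈ 9.3273·Δt.
So d_TON = 162.21, d_BDM = 91.09, d_RID = 94.24 km.
Circle about each station: (x + 91.1)² + (y − 149.1)² = 162.21²; (x + 51.7)² + (y − 88.7)² = 91.09²; (x − 62.7)² + (y − 48.5)² = 94.24².
Subtracting pairs of circle equations eliminates x²+y² and gives linear equations (the radical axes):
78.8 x − 120.8 y = -1974.74
307.6 x − 201.2 y = -6815.57
Solving the 2×2 system: x ≈ -20.0, y ≈ 3.3 km.

(-20.0, 3.3)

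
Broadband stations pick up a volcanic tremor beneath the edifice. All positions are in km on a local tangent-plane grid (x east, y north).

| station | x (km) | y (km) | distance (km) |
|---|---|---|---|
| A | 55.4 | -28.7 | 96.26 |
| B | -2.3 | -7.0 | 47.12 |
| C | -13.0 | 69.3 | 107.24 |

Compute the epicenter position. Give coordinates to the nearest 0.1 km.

(-40.7, -34.3)

Circle about each station: (x − 55.4)² + (y + 28.7)² = 96.26²; (x + 2.3)² + (y + 7.0)² = 47.12²; (x + 13.0)² + (y − 69.3)² = 107.24².
Subtracting pairs of circle equations eliminates x²+y² and gives linear equations (the radical axes):
-115.4 x + 43.4 y = 3207.13
-136.8 x + 196.0 y = -1155.79
Solving the 2×2 system: x ≈ -40.7, y ≈ -34.3 km.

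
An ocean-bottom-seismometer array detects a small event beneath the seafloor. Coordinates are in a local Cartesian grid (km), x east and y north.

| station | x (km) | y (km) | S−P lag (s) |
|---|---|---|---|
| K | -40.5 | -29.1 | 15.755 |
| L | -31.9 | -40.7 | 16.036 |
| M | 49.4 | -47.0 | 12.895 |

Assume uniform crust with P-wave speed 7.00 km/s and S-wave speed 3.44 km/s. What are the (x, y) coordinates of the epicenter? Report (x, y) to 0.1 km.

40.8 km east, 39.8 km north

Distance from S−P lag: d = Δt · v_P v_S / (v_P − v_S) = Δt · (7.00·3.44)/(7.00−3.44) ≈ 6.7640·Δt.
So d_K = 106.57, d_L = 108.47, d_M = 87.22 km.
Circle about each station: (x + 40.5)² + (y + 29.1)² = 106.57²; (x + 31.9)² + (y + 40.7)² = 108.47²; (x − 49.4)² + (y + 47.0)² = 87.22².
Subtracting the K equation from the L and M equations removes the quadratic terms:
17.2 x − 23.2 y = -221.54
179.8 x − 35.8 y = 5912.14
Solving the 2×2 system: x ≈ 40.8, y ≈ 39.8 km.
Check against K (with the unrounded x, y): √((x + 40.5)²+(y + 29.1)²) = 106.58 ≈ 106.57 km. ✓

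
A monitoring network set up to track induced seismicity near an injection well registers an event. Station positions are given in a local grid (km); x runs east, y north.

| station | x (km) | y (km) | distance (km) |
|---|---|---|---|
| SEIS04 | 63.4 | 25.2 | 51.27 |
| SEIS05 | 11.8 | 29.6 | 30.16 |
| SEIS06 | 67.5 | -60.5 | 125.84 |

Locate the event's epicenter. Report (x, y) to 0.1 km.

23.5 km east, 57.4 km north

Circle about each station: (x − 63.4)² + (y − 25.2)² = 51.27²; (x − 11.8)² + (y − 29.6)² = 30.16²; (x − 67.5)² + (y + 60.5)² = 125.84².
Subtracting the SEIS04 equation from the SEIS05 and SEIS06 equations removes the quadratic terms:
-103.2 x + 8.8 y = -1920.21
8.2 x − 171.4 y = -9645.19
Solving the 2×2 system: x ≈ 23.5, y ≈ 57.4 km.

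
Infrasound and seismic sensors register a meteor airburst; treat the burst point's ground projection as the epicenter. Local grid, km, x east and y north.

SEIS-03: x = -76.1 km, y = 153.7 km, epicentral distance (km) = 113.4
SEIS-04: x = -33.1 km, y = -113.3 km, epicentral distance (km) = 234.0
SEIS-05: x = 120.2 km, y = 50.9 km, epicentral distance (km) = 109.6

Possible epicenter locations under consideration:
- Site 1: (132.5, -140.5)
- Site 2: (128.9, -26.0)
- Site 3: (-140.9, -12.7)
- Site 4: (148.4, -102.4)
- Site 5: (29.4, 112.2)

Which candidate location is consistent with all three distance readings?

For each candidate, compare |candidate − station| to the reported distance:
Site 1: residuals SEIS-03 247.2, SEIS-04 66.2, SEIS-05 82.2 → max 247.2 km
Site 2: residuals SEIS-03 159.2, SEIS-04 50.0, SEIS-05 32.2 → max 159.2 km
Site 3: residuals SEIS-03 65.2, SEIS-04 86.6, SEIS-05 159.1 → max 159.1 km
Site 4: residuals SEIS-03 227.2, SEIS-04 52.2, SEIS-05 46.3 → max 227.2 km
Site 5: residuals SEIS-03 0.0, SEIS-04 0.0, SEIS-05 0.0 → max 0.0 km
Only Site 5 has all residuals ≈ 0.

Site 5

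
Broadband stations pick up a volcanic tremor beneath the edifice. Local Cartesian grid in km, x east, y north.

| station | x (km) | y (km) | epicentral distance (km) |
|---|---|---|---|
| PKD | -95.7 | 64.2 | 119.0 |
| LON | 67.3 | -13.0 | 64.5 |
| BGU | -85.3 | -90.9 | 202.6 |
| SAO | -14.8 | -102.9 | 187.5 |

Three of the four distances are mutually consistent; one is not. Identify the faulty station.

LON

Solve using three stations at a time. Using PKD, BGU, SAO (subtract circle equations pairwise → linear system) gives (x, y) ≈ (22.0, 80.9).
Distances from that point to each station vs reported:
  PKD: calculated 118.9 vs reported 119.0 → residual 0.1 km
  LON: calculated 104.2 vs reported 64.5 → residual 39.7 km
  BGU: calculated 202.5 vs reported 202.6 → residual 0.1 km
  SAO: calculated 187.4 vs reported 187.5 → residual 0.1 km
PKD, BGU, SAO are mutually consistent (residuals ≈ 0); LON is off by 39.7 km.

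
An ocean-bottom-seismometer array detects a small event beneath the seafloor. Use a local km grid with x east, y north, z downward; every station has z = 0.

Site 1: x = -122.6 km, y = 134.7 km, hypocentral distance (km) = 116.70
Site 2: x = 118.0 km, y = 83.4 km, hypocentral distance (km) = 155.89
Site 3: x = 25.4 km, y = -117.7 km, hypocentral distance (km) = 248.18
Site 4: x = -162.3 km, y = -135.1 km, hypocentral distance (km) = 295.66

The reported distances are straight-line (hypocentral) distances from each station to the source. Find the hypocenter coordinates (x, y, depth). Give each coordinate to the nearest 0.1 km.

x ≈ -22.4 km, y ≈ 118.9 km, depth ≈ 57.7 km

Each station gives a sphere (x−x_i)² + (y−y_i)² + z² = d_i² (stations at z=0).
Subtracting the Site 1 sphere from Site 2 and Site 3: z² cancels, leaving linear equations in x and y:
481.2 x − 102.6 y = -22978.09
296.0 x − 504.8 y = -66650.82
Solving: x ≈ -22.400, y ≈ 118.899 km (keep extra digits for the depth step; rounded: -22.4, 118.9).
Then from the Site 1 sphere: z² = 116.70² − (x + 122.6)² − (y − 134.7)² with x = -22.400, y = 118.899, so z ≈ 57.699 ≈ 57.7 km.
Check against Site 4 (with the unrounded solution): distance 295.66 ≈ 295.66 km. ✓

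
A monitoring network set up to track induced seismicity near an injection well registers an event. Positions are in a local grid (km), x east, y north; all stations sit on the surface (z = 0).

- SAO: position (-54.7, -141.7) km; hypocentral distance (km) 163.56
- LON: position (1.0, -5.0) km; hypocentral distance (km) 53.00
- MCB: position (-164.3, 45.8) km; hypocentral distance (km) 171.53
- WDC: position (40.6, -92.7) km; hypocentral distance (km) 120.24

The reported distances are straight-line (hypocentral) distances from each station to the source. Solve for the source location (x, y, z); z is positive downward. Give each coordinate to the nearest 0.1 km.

x ≈ -5.7 km, y ≈ 5.6 km, depth ≈ 51.5 km

Each station gives a sphere (x−x_i)² + (y−y_i)² + z² = d_i² (stations at z=0).
Subtracting the SAO sphere from LON and MCB: z² cancels, leaving linear equations in x and y:
111.4 x + 273.4 y = 897.89
-219.2 x + 375.0 y = 3350.48
Solving: x ≈ -5.696, y ≈ 5.605 km (keep extra digits for the depth step; rounded: -5.7, 5.6).
Then from the SAO sphere: z² = 163.56² − (x + 54.7)² − (y + 141.7)² with x = -5.696, y = 5.605, so z ≈ 51.495 ≈ 51.5 km.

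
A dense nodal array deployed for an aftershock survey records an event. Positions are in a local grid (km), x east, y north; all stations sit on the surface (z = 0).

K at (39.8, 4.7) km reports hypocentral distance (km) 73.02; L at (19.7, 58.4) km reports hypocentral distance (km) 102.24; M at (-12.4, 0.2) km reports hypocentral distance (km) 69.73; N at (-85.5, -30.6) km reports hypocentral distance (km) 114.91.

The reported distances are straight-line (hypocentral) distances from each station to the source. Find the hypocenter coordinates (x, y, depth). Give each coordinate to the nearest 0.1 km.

Each station gives a sphere (x−x_i)² + (y−y_i)² + z² = d_i² (stations at z=0).
Subtracting the K sphere from L and M: z² cancels, leaving linear equations in x and y:
-40.2 x + 107.4 y = -2928.58
-104.4 x − 9.0 y = -982.68
Solving: x ≈ 11.396, y ≈ -23.003 km (keep extra digits for the depth step; rounded: 11.4, -23.0).
Then from the K sphere: z² = 73.02² − (x − 39.8)² − (y − 4.7)² with x = 11.396, y = -23.003, so z ≈ 61.300 ≈ 61.3 km.

(11.4, -23.0, 61.3)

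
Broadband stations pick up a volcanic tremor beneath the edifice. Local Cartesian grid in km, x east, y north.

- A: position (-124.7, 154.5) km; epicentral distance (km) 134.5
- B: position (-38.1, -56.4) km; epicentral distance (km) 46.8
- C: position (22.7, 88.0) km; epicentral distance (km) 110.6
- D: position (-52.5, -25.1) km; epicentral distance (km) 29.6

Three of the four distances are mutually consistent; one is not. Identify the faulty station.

A

Solve using three stations at a time. Using B, C, D (subtract circle equations pairwise → linear system) gives (x, y) ≈ (-26.4, -11.1).
Distances from that point to each station vs reported:
  A: calculated 192.5 vs reported 134.5 → residual 58.0 km
  B: calculated 46.8 vs reported 46.8 → residual 0.0 km
  C: calculated 110.6 vs reported 110.6 → residual 0.0 km
  D: calculated 29.6 vs reported 29.6 → residual 0.0 km
B, C, D are mutually consistent (residuals ≈ 0); A is off by 58.0 km.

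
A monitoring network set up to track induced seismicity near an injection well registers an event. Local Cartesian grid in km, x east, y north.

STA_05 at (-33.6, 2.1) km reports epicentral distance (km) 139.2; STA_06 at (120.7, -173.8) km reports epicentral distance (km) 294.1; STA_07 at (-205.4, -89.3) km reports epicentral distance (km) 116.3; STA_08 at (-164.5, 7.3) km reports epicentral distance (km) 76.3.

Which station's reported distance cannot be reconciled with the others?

STA_07

Solve using three stations at a time. Using STA_05, STA_06, STA_08 (subtract circle equations pairwise → linear system) gives (x, y) ≈ (-153.7, -68.1).
Distances from that point to each station vs reported:
  STA_05: calculated 139.1 vs reported 139.2 → residual 0.1 km
  STA_06: calculated 294.1 vs reported 294.1 → residual 0.0 km
  STA_07: calculated 55.9 vs reported 116.3 → residual 60.4 km
  STA_08: calculated 76.2 vs reported 76.3 → residual 0.1 km
STA_05, STA_06, STA_08 are mutually consistent (residuals ≈ 0); STA_07 is off by 60.4 km.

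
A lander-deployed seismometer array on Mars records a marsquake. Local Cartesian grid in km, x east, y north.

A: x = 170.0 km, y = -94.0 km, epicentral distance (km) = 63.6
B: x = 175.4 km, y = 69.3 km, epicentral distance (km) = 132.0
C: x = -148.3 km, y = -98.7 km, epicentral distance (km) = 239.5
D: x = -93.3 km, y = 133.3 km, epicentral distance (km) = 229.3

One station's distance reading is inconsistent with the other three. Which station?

A

Solve using three stations at a time. Using B, C, D (subtract circle equations pairwise → linear system) gives (x, y) ≈ (77.7, -19.5).
Distances from that point to each station vs reported:
  A: calculated 118.6 vs reported 63.6 → residual 55.0 km
  B: calculated 132.0 vs reported 132.0 → residual 0.0 km
  C: calculated 239.5 vs reported 239.5 → residual 0.0 km
  D: calculated 229.3 vs reported 229.3 → residual 0.0 km
B, C, D are mutually consistent (residuals ≈ 0); A is off by 55.0 km.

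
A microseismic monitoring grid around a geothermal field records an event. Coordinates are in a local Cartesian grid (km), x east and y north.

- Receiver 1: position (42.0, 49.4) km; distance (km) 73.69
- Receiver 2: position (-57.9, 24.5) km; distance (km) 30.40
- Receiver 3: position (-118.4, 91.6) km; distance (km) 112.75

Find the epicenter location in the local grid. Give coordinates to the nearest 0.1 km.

x ≈ -27.5 km, y ≈ 24.9 km

Circle about each station: (x − 42.0)² + (y − 49.4)² = 73.69²; (x + 57.9)² + (y − 24.5)² = 30.40²; (x + 118.4)² + (y − 91.6)² = 112.75².
Subtracting the Receiver 1 equation from the Receiver 2 and Receiver 3 equations removes the quadratic terms:
-199.8 x − 49.8 y = 4254.36
-320.8 x + 84.4 y = 10922.41
Solving the 2×2 system: x ≈ -27.5, y ≈ 24.9 km.
Check against Receiver 1 (with the unrounded x, y): √((x − 42.0)²+(y − 49.4)²) = 73.69 ≈ 73.69 km. ✓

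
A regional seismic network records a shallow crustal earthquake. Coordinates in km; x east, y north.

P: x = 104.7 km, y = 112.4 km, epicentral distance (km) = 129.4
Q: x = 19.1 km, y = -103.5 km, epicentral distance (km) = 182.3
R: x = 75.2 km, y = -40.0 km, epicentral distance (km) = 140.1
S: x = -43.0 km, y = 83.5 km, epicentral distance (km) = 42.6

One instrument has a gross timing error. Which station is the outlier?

Solve using three stations at a time. Using Q, R, S (subtract circle equations pairwise → linear system) gives (x, y) ≈ (-0.8, 77.7).
Distances from that point to each station vs reported:
  P: calculated 111.0 vs reported 129.4 → residual 18.4 km
  Q: calculated 182.3 vs reported 182.3 → residual 0.0 km
  R: calculated 140.1 vs reported 140.1 → residual 0.0 km
  S: calculated 42.6 vs reported 42.6 → residual 0.0 km
Q, R, S are mutually consistent (residuals ≈ 0); P is off by 18.4 km.

P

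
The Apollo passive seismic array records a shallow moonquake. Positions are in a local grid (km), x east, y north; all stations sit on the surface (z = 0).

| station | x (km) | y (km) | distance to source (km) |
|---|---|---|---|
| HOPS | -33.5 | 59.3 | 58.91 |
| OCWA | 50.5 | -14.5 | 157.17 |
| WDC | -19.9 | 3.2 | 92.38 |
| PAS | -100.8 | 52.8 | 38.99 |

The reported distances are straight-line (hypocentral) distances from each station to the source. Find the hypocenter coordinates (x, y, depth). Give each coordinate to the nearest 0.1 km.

(-82.3, 62.9, 32.8)

Each station gives a sphere (x−x_i)² + (y−y_i)² + z² = d_i² (stations at z=0).
Subtracting the HOPS sphere from OCWA and WDC: z² cancels, leaving linear equations in x and y:
168.0 x − 147.6 y = -23110.26
27.2 x − 112.2 y = -9296.17
Solving: x ≈ -82.296, y ≈ 62.903 km (keep extra digits for the depth step; rounded: -82.3, 62.9).
Then from the HOPS sphere: z² = 58.91² − (x + 33.5)² − (y − 59.3)² with x = -82.296, y = 62.903, so z ≈ 32.808 ≈ 32.8 km.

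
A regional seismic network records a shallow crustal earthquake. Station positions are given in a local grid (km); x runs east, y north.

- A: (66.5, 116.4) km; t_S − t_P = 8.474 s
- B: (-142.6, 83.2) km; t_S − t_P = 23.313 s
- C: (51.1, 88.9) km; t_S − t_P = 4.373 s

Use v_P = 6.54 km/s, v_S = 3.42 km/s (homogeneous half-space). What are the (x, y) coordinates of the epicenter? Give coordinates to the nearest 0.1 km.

24.2 km east, 72.8 km north

Distance from S−P lag: d = Δt · v_P v_S / (v_P − v_S) = Δt · (6.54·3.42)/(6.54−3.42) ≈ 7.1688·Δt.
So d_A = 60.75, d_B = 167.13, d_C = 31.35 km.
Circle about each station: (x − 66.5)² + (y − 116.4)² = 60.75²; (x + 142.6)² + (y − 83.2)² = 167.13²; (x − 51.1)² + (y − 88.9)² = 31.35².
Subtracting the A equation from the B and C equations removes the quadratic terms:
-418.2 x − 66.4 y = -14956.08
-30.8 x − 55.0 y = -4749.05
Solving the 2×2 system: x ≈ 24.2, y ≈ 72.8 km.
Check against A (with the unrounded x, y): √((x − 66.5)²+(y − 116.4)²) = 60.75 ≈ 60.75 km. ✓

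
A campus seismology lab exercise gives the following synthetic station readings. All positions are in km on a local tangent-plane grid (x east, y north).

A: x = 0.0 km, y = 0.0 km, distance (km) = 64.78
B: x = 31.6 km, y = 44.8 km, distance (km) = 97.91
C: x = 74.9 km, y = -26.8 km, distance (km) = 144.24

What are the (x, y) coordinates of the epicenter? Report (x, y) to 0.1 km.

-62.4 km east, 17.4 km north

Circle about each station: x² + y² = 64.78²; (x − 31.6)² + (y − 44.8)² = 97.91²; (x − 74.9)² + (y + 26.8)² = 144.24².
Subtracting the A equation from the B and C equations removes the quadratic terms:
63.2 x + 89.6 y = -2384.32
149.8 x − 53.6 y = -10280.48
Solving the 2×2 system: x ≈ -62.4, y ≈ 17.4 km.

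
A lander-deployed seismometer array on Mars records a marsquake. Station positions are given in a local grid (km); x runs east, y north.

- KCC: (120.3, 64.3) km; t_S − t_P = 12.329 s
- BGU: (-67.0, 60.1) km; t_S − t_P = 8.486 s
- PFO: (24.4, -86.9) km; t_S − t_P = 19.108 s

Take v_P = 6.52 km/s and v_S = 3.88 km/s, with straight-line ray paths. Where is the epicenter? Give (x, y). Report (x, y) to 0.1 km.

6.3 km east, 95.3 km north

Distance from S−P lag: d = Δt · v_P v_S / (v_P − v_S) = Δt · (6.52·3.88)/(6.52−3.88) ≈ 9.5824·Δt.
So d_KCC = 118.14, d_BGU = 81.32, d_PFO = 183.10 km.
Circle about each station: (x − 120.3)² + (y − 64.3)² = 118.14²; (x + 67.0)² + (y − 60.1)² = 81.32²; (x − 24.4)² + (y + 86.9)² = 183.10².
Subtracting the KCC equation from the BGU and PFO equations removes the quadratic terms:
-374.6 x − 8.4 y = -3161.45
-191.8 x − 302.4 y = -30028.16
Solving the 2×2 system: x ≈ 6.3, y ≈ 95.3 km.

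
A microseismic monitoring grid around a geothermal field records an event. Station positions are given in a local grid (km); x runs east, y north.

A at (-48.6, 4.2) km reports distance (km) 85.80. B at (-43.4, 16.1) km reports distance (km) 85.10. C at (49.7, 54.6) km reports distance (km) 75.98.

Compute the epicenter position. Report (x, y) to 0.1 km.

33.8 km east, -19.7 km north

Circle about each station: (x + 48.6)² + (y − 4.2)² = 85.80²; (x + 43.4)² + (y − 16.1)² = 85.10²; (x − 49.7)² + (y − 54.6)² = 75.98².
Subtracting pairs of circle equations eliminates x²+y² and gives linear equations (the radical axes):
10.4 x + 23.8 y = -117.20
196.6 x + 100.8 y = 4660.33
Solving the 2×2 system: x ≈ 33.8, y ≈ -19.7 km.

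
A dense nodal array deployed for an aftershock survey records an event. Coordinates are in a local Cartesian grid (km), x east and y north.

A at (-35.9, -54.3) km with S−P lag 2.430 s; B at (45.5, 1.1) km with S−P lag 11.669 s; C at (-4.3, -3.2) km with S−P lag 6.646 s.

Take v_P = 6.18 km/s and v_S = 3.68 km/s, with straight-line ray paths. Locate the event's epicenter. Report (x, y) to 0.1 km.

Distance from S−P lag: d = Δt · v_P v_S / (v_P − v_S) = Δt · (6.18·3.68)/(6.18−3.68) ≈ 9.0970·Δt.
So d_A = 22.11, d_B = 106.15, d_C = 60.46 km.
Circle about each station: (x + 35.9)² + (y + 54.3)² = 22.11²; (x − 45.5)² + (y − 1.1)² = 106.15²; (x + 4.3)² + (y + 3.2)² = 60.46².
Subtracting the A equation from the B and C equations removes the quadratic terms:
162.8 x + 110.8 y = -12944.81
63.2 x + 102.2 y = -7375.13
Solving the 2×2 system: x ≈ -52.5, y ≈ -39.7 km.
Check against A (with the unrounded x, y): √((x + 35.9)²+(y + 54.3)²) = 22.10 ≈ 22.11 km. ✓

(-52.5, -39.7)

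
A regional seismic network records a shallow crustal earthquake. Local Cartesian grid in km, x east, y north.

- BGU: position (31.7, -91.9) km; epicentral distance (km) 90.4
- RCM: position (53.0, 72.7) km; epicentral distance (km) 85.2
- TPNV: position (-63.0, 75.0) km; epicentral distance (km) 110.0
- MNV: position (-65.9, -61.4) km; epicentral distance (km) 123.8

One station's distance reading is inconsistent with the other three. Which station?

Solve using three stations at a time. Using BGU, RCM, TPNV (subtract circle equations pairwise → linear system) gives (x, y) ≈ (14.3, -3.2).
Distances from that point to each station vs reported:
  BGU: calculated 90.4 vs reported 90.4 → residual 0.0 km
  RCM: calculated 85.2 vs reported 85.2 → residual 0.0 km
  TPNV: calculated 110.0 vs reported 110.0 → residual 0.0 km
  MNV: calculated 99.1 vs reported 123.8 → residual 24.7 km
BGU, RCM, TPNV are mutually consistent (residuals ≈ 0); MNV is off by 24.7 km.

MNV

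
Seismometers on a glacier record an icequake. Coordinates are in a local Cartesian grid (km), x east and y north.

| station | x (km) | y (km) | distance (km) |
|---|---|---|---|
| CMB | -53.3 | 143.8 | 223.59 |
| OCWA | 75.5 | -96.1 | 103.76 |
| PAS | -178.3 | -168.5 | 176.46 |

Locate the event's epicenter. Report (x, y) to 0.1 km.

Circle about each station: (x + 53.3)² + (y − 143.8)² = 223.59²; (x − 75.5)² + (y + 96.1)² = 103.76²; (x + 178.3)² + (y + 168.5)² = 176.46².
Subtracting the CMB equation from the OCWA and PAS equations removes the quadratic terms:
257.6 x − 479.8 y = 30642.48
-250.0 x − 624.6 y = 55518.17
Solving the 2×2 system: x ≈ -26.7, y ≈ -78.2 km.
Check against CMB (with the unrounded x, y): √((x + 53.3)²+(y − 143.8)²) = 223.59 ≈ 223.59 km. ✓

x ≈ -26.7 km, y ≈ -78.2 km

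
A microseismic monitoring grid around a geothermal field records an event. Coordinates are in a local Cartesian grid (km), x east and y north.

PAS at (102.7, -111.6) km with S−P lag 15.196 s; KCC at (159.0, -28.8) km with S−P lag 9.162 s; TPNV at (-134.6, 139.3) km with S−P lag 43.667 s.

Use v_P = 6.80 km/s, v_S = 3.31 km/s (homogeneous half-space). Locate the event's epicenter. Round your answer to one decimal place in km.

x ≈ 101.9 km, y ≈ -13.6 km

Distance from S−P lag: d = Δt · v_P v_S / (v_P − v_S) = Δt · (6.80·3.31)/(6.80−3.31) ≈ 6.4493·Δt.
So d_PAS = 98.00, d_KCC = 59.09, d_TPNV = 281.62 km.
Circle about each station: (x − 102.7)² + (y + 111.6)² = 98.00²; (x − 159.0)² + (y + 28.8)² = 59.09²; (x + 134.6)² + (y − 139.3)² = 281.62².
Subtracting the PAS equation from the KCC and TPNV equations removes the quadratic terms:
112.6 x + 165.6 y = 9220.96
-474.6 x + 501.8 y = -55186.02
Solving the 2×2 system: x ≈ 101.9, y ≈ -13.6 km.
Check against PAS (with the unrounded x, y): √((x − 102.7)²+(y + 111.6)²) = 98.00 ≈ 98.00 km. ✓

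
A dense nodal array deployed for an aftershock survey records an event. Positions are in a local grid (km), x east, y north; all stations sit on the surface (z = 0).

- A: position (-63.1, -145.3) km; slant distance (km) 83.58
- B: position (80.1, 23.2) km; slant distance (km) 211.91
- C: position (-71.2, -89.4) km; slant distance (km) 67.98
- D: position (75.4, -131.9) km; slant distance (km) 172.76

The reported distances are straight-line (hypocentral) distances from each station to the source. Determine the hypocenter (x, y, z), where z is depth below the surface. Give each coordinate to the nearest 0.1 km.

Each station gives a sphere (x−x_i)² + (y−y_i)² + z² = d_i² (stations at z=0).
Subtracting the A sphere from B and C: z² cancels, leaving linear equations in x and y:
286.4 x + 337.0 y = -56059.68
-16.2 x + 111.8 y = -9667.56
Solving: x ≈ -80.299, y ≈ -98.107 km (keep extra digits for the depth step; rounded: -80.3, -98.1).
Then from the A sphere: z² = 83.58² − (x + 63.1)² − (y + 145.3)² with x = -80.299, y = -98.107, so z ≈ 66.803 ≈ 66.8 km.

x ≈ -80.3 km, y ≈ -98.1 km, depth ≈ 66.8 km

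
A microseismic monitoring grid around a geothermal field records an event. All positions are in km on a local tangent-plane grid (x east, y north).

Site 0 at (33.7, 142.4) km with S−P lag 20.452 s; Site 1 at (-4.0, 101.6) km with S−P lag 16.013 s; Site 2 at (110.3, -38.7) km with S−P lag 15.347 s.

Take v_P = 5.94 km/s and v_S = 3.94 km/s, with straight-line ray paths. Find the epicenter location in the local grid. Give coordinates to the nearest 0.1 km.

Distance from S−P lag: d = Δt · v_P v_S / (v_P − v_S) = Δt · (5.94·3.94)/(5.94−3.94) ≈ 11.7018·Δt.
So d_Site 0 = 239.33, d_Site 1 = 187.38, d_Site 2 = 179.59 km.
Circle about each station: (x − 33.7)² + (y − 142.4)² = 239.33²; (x + 4.0)² + (y − 101.6)² = 187.38²; (x − 110.3)² + (y + 38.7)² = 179.59².
Subtracting the Site 0 equation from the Site 1 and Site 2 equations removes the quadratic terms:
-75.4 x − 81.6 y = 11092.69
153.2 x − 362.2 y = 17276.61
Solving the 2×2 system: x ≈ -65.5, y ≈ -75.4 km.

-65.5 km east, -75.4 km north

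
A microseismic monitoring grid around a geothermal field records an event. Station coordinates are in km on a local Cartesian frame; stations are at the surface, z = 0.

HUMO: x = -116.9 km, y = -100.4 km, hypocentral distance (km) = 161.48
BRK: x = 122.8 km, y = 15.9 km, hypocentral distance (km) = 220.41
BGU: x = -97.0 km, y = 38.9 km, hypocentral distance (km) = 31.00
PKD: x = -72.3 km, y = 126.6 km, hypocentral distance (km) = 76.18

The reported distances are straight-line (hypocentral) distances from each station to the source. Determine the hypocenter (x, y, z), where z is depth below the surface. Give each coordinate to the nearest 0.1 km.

Each station gives a sphere (x−x_i)² + (y−y_i)² + z² = d_i² (stations at z=0).
Subtracting the HUMO sphere from BRK and BGU: z² cancels, leaving linear equations in x and y:
479.4 x + 232.6 y = -30917.90
39.8 x + 278.6 y = 12291.23
Solving: x ≈ -92.296, y ≈ 57.303 km (keep extra digits for the depth step; rounded: -92.3, 57.3).
Then from the HUMO sphere: z² = 161.48² − (x + 116.9)² − (y + 100.4)² with x = -92.296, y = 57.303, so z ≈ 24.499 ≈ 24.5 km.
Check against PKD (with the unrounded solution): distance 76.17 ≈ 76.18 km. ✓

x ≈ -92.3 km, y ≈ 57.3 km, depth ≈ 24.5 km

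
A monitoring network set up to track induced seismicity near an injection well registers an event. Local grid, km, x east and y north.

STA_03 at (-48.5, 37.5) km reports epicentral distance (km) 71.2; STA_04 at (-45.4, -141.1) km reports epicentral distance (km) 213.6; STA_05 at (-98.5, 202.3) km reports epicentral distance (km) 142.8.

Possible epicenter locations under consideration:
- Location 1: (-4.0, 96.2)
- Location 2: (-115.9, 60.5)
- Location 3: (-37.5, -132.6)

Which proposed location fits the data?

Location 2

For each candidate, compare |candidate − station| to the reported distance:
Location 1: residuals STA_03 2.5, STA_04 27.3, STA_05 0.7 → max 27.3 km
Location 2: residuals STA_03 0.0, STA_04 0.0, STA_05 0.1 → max 0.1 km
Location 3: residuals STA_03 99.3, STA_04 202.0, STA_05 197.6 → max 202.0 km
Only Location 2 has all residuals ≈ 0.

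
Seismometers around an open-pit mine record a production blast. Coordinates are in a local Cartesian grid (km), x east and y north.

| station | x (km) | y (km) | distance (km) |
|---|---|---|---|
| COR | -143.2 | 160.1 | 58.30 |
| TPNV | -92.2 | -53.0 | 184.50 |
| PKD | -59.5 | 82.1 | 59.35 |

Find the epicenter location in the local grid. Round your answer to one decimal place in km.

Circle about each station: (x + 143.2)² + (y − 160.1)² = 58.30²; (x + 92.2)² + (y + 53.0)² = 184.50²; (x + 59.5)² + (y − 82.1)² = 59.35².
Subtracting pairs of circle equations eliminates x²+y² and gives linear equations (the radical axes):
102.0 x − 426.2 y = -65469.77
167.4 x − 156.0 y = -35981.12
Solving the 2×2 system: x ≈ -92.4, y ≈ 131.5 km.

(-92.4, 131.5)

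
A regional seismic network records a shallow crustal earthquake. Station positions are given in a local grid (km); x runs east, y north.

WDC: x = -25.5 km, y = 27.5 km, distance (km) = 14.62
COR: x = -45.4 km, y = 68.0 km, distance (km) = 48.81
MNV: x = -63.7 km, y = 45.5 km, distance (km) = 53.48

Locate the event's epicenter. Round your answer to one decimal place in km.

x ≈ -11.8 km, y ≈ 32.6 km

Circle about each station: (x + 25.5)² + (y − 27.5)² = 14.62²; (x + 45.4)² + (y − 68.0)² = 48.81²; (x + 63.7)² + (y − 45.5)² = 53.48².
Subtracting the WDC equation from the COR and MNV equations removes the quadratic terms:
-39.8 x + 81.0 y = 3109.99
-76.4 x + 36.0 y = 2075.07
Solving the 2×2 system: x ≈ -11.8, y ≈ 32.6 km.
Check against WDC (with the unrounded x, y): √((x + 25.5)²+(y − 27.5)²) = 14.62 ≈ 14.62 km. ✓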